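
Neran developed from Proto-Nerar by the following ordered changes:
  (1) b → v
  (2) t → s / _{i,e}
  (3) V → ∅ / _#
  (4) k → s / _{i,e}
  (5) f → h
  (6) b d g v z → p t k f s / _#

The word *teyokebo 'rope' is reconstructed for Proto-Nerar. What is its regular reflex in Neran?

seyosef

Neran: start from *teyokebo.
  rule 1 (unconditioned shift): teyokebo → teyokevo
  rule 2 (palatalisation): teyokevo → seyokevo
  rule 3 (apocope): seyokevo → seyokev
  rule 4 (palatalisation): seyokev → seyosev
  rule 5: no change — seyosev
  rule 6 (final devoicing): seyosev → seyosef
  ⇒ Neran seyosef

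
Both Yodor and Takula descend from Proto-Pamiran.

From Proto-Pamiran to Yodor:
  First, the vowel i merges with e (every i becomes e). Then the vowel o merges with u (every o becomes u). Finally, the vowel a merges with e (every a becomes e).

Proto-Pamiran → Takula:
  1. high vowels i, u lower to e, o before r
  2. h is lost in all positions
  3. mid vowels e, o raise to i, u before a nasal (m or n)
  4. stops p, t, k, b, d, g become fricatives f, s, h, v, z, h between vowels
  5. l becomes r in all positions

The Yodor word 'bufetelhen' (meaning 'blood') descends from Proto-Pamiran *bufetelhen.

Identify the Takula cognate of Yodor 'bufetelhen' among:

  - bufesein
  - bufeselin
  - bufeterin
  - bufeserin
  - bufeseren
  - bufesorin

Takula: *bufetelhen > bufetelen > bufetelin > bufeselin > bufeserin  (by h-loss, pre-nasal raising, intervocalic lenition, unconditioned shift)
The other candidates each miss or misapply at least one Takula change.

bufeserin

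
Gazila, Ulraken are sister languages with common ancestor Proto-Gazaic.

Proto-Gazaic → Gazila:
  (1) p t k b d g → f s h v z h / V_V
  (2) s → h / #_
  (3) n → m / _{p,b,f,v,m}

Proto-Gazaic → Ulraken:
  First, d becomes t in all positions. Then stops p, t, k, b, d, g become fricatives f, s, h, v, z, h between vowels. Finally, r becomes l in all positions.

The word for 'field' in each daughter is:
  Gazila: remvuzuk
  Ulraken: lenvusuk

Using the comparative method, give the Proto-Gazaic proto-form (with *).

Position 1: Gazila has r, Ulraken has l. Gazila preserves r here (none of its changes turn any other segment into r), so the proto-segment is *r.
Position 6: Gazila has z, Ulraken has s. Taking the neighbouring segments as reconstructed: Gazila z could go back to *d or *z; Ulraken s could go back to *t or *d or *s — the one source consistent with every daughter is *d.
Verify the candidate proto-form against each daughter:
Gazila: *renvuduk
  renvuduk → renvuzuk   [intervocalic lenition]
  renvuzuk (rule 2 does not apply)
  renvuzuk → remvuzuk   [nasal place assimilation]
  giving Gazila remvuzuk.
Ulraken: start from *renvuduk.
  rule 1 (unconditioned shift): renvuduk → renvutuk
  rule 2 (intervocalic lenition): renvutuk → renvusuk
  rule 3 (unconditioned shift): renvusuk → lenvusuk
  ⇒ Ulraken lenvusuk
Only *renvuduk yields all of Gazila remvuzuk, Ulraken lenvusuk.

*renvuduk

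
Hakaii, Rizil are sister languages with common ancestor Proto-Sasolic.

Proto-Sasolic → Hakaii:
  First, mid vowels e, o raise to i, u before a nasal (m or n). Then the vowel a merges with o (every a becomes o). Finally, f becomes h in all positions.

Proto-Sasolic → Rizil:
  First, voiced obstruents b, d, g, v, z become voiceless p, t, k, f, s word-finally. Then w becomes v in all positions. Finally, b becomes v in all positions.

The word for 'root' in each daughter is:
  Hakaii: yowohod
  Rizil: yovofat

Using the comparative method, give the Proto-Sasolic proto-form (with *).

Position 7: Hakaii has d, Rizil has t. Hakaii preserves d here (none of its changes turn any other segment into d), so the proto-segment is *d.
Position 5: Hakaii has h, Rizil has f. Taking the neighbouring segments as reconstructed: Hakaii h could go back to *f or *h; Rizil f can only go back to *f — the one source consistent with every daughter is *f.
Position 6: Hakaii has o, Rizil has a. Rizil preserves a here (none of its changes turn any other segment into a), so the proto-segment is *a.
This points to *yowofad. Verify forward in each daughter:
Hakaii: *yowofad > yowofod > yowohod  (by vowel merger, unconditioned shift)
Rizil: *yowofad > yowofat > yovofat  (by final devoicing, unconditioned shift)
Only *yowofad yields all of Hakaii yowohod, Rizil yovofat.

*yowofad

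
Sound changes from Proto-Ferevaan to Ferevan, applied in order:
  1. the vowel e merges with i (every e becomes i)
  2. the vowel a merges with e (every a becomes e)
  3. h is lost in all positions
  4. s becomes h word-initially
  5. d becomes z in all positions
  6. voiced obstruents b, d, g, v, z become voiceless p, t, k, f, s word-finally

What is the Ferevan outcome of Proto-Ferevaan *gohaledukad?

Ferevan: *gohaledukad > gohalidukad > goheliduked > goeliduked > goelizukez > goelizukes  (by vowel merger, vowel merger, h-loss, unconditioned shift, final devoicing)

goelizukes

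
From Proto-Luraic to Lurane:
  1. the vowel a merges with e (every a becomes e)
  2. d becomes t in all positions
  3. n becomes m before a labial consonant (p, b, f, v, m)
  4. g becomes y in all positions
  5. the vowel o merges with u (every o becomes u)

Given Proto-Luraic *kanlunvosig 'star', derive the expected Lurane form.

Lurane: *kanlunvosig
  kanlunvosig → kenlunvosig   [vowel merger]
  kenlunvosig (rule 2 does not apply)
  kenlunvosig → kenlumvosig   [nasal place assimilation]
  kenlumvosig → kenlumvosiy   [unconditioned shift]
  kenlumvosiy → kenlumvusiy   [vowel merger]
  giving Lurane kenlumvusiy.

kenlumvusiy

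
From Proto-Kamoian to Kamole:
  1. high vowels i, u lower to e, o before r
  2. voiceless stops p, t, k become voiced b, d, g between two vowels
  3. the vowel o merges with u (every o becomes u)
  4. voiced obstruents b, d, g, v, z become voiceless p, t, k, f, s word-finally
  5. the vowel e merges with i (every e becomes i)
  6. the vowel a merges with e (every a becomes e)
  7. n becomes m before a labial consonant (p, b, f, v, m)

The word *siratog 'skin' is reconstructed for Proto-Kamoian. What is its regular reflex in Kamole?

Kamole: start from *siratog.
  rule 1 (pre-rhotic lowering): siratog → seratog
  rule 2 (intervocalic voicing): seratog → seradog
  rule 3 (vowel merger): seradog → seradug
  rule 4 (final devoicing): seradug → seraduk
  rule 5 (vowel merger): seraduk → siraduk
  rule 6 (vowel merger): siraduk → sireduk
  rule 7: no change — sireduk
  ⇒ Kamole sireduk

sireduk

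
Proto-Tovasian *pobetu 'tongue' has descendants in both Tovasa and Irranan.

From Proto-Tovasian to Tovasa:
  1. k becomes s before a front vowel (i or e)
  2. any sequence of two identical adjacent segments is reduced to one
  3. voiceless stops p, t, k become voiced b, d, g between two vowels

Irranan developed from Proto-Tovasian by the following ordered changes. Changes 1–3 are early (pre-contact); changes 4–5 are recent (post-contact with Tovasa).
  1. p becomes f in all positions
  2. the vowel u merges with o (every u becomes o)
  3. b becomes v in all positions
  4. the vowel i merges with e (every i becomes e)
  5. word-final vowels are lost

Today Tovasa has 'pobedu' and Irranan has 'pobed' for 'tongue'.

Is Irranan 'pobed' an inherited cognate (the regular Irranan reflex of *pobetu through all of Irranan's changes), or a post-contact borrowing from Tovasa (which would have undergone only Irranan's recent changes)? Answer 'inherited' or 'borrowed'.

If inherited, *pobetu would pass through all of Irranan's changes:
Irranan: *pobetu > fobetu > fobeto > foveto > fovet  (by unconditioned shift, vowel merger, unconditioned shift, apocope)
If borrowed from Tovasa 'pobedu' after the early changes, it would undergo only the recent ones:
  rule 4 (vowel merger): no change (pobedu)
  rule 5 (apocope): pobedu → pobed
  ⇒ as a loan: pobed
Irranan 'pobed' matches the loan outcome 'pobed', not the inherited 'fovet' — it skipped the early Irranan changes, so it was borrowed from Tovasa.

borrowed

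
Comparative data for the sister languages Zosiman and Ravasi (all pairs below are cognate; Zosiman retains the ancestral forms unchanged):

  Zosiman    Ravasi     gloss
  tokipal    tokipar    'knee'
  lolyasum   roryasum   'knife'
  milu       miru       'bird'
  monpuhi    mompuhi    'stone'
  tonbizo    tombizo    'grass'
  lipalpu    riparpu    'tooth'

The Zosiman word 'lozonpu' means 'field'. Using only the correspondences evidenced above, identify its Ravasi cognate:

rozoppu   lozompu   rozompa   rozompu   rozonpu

rozompu

lolyasum ~ roryasum — Zosiman l corresponds to Ravasi r word-initially before a back vowel.
monpuhi ~ mompuhi — Zosiman n corresponds to Ravasi m after a vowel, before a labial obstruent.
Applying these to Zosiman 'lozonpu':
  lozonpu → rozonpu   (l→r word-initially before a back vowel)
  rozonpu → rozompu   (n→m after a vowel, before a labial obstruent)
So the Ravasi cognate is 'rozompu'.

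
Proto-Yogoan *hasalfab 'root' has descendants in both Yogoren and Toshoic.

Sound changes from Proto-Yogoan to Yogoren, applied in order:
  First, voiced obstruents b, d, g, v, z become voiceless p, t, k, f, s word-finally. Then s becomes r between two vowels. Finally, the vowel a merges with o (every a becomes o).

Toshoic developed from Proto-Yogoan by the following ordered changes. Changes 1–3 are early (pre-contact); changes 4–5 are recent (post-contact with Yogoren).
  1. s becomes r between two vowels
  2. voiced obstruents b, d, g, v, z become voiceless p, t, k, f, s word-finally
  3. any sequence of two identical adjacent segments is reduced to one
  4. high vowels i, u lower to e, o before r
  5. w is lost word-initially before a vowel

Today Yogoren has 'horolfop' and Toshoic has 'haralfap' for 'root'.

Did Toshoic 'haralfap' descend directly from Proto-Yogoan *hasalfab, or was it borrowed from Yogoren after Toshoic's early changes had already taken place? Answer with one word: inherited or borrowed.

If inherited, *hasalfab would pass through all of Toshoic's changes:
Toshoic: *hasalfab
  hasalfab → haralfab   [rhotacism]
  haralfab → haralfap   [final devoicing]
  haralfap (rule 3 does not apply)
  haralfap (rule 4 does not apply)
  haralfap (rule 5 does not apply)
  giving Toshoic haralfap.
If borrowed from Yogoren 'horolfop' after the early changes, it would undergo only the recent ones:
  rule 4 (pre-rhotic lowering): no change (horolfop)
  rule 5 (glide loss): no change (horolfop)
  ⇒ as a loan: horolfop
Toshoic 'haralfap' matches the inherited outcome exactly, so it is an inherited cognate, not a loan.

inherited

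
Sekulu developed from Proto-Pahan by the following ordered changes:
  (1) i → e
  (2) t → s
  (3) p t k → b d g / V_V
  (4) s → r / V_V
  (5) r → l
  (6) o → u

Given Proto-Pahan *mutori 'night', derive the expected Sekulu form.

mulule

Sekulu: *mutori
  mutori → mutore   [vowel merger]
  mutore → musore   [unconditioned shift]
  musore (rule 3 does not apply)
  musore → murore   [rhotacism]
  murore → mulole   [unconditioned shift]
  mulole → mulule   [vowel merger]
  giving Sekulu mulule.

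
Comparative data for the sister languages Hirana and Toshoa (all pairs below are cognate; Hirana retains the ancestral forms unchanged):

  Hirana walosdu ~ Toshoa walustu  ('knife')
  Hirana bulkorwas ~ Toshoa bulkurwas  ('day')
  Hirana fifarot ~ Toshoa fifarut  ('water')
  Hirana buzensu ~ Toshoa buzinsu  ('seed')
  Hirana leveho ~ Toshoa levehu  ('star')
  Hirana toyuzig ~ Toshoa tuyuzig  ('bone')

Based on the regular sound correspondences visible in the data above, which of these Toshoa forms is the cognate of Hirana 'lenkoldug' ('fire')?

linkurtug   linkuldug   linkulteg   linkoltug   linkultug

linkultug

buzensu ~ buzinsu — Hirana e corresponds to Toshoa i after a consonant, before a nasal.
walosdu ~ walustu, fifarot ~ fifarut — Hirana o corresponds to Toshoa u after a consonant, before a consonant other than r, m, n, p, b, f, v.
walosdu ~ walustu — Hirana d corresponds to Toshoa t after a consonant, before a back vowel.
Applying these to Hirana 'lenkoldug':
  lenkoldug → linkoldug   (e→i after a consonant, before a nasal)
  linkoldug → linkuldug   (o→u after a consonant, before a consonant other than r, m, n, p, b, f, v)
  linkuldug → linkultug   (d→t after a consonant, before a back vowel)
So the Toshoa cognate is 'linkultug'.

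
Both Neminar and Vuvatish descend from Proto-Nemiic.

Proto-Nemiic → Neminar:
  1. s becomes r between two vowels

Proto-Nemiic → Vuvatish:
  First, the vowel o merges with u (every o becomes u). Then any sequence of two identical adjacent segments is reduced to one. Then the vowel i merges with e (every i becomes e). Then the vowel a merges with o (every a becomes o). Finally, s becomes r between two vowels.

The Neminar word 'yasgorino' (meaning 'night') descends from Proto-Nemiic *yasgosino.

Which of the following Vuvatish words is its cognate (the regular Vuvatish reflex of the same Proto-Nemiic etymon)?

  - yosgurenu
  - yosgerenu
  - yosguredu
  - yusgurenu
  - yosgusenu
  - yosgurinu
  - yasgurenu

yosgurenu

Vuvatish: *yasgosino > yasgusinu > yasgusenu > yosgusenu > yosgurenu  (by vowel merger, vowel merger, vowel merger, rhotacism)
Among the options, 'yosgurenu' alone shows every Vuvatish change applied in order.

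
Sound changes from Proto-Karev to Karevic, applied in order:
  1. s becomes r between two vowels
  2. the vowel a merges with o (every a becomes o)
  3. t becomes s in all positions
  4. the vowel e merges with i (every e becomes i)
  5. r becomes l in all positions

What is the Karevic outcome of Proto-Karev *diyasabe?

Karevic: *diyasabe
  diyasabe → diyarabe   [rhotacism]
  diyarabe → diyorobe   [vowel merger]
  diyorobe (rule 3 does not apply)
  diyorobe → diyorobi   [vowel merger]
  diyorobi → diyolobi   [unconditioned shift]
  giving Karevic diyolobi.

diyolobi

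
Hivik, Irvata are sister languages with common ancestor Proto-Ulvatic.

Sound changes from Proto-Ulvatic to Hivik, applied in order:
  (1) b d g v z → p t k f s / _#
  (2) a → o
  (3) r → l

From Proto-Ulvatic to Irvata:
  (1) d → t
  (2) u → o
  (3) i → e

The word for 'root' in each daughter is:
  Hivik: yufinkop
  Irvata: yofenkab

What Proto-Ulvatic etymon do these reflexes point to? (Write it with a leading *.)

Position 8: Hivik has p, Irvata has b. Irvata preserves b here (none of its changes turn any other segment into b), so the proto-segment is *b.
Position 7: Hivik has o, Irvata has a. Irvata preserves a here (none of its changes turn any other segment into a), so the proto-segment is *a.
Verify the candidate proto-form against each daughter:
Hivik: start from *yufinkab.
  rule 1 (final devoicing): yufinkab → yufinkap
  rule 2 (vowel merger): yufinkap → yufinkop
  rule 3: no change — yufinkop
  ⇒ Hivik yufinkop
Irvata: start from *yufinkab.
  rule 1: no change — yufinkab
  rule 2 (vowel merger): yufinkab → yofinkab
  rule 3 (vowel merger): yofinkab → yofenkab
  ⇒ Irvata yofenkab
*yufinkab is the unique common source.

*yufinkab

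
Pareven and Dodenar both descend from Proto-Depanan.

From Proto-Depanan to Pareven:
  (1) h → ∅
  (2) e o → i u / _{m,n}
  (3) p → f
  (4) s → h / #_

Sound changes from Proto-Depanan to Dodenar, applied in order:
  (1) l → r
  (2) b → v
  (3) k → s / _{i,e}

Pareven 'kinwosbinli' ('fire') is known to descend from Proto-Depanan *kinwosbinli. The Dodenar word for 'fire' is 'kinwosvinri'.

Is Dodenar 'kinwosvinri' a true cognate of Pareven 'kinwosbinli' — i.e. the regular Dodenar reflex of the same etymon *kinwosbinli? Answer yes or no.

Derive the expected Dodenar reflex of *kinwosbinli:
Dodenar: *kinwosbinli > kinwosbinri > kinwosvinri > sinwosvinri  (by unconditioned shift, unconditioned shift, palatalisation)
The regular Dodenar reflex would be 'sinwosvinri', but the attested form is 'kinwosvinri'. The correspondence is irregular, so they are not cognates (the Dodenar form has a different source).

no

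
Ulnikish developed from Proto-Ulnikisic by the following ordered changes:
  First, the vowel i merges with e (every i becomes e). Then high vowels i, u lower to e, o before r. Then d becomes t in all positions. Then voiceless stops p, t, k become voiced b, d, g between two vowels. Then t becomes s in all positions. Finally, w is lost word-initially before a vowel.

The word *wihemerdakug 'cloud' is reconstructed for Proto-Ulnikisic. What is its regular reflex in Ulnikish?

Ulnikish: start from *wihemerdakug.
  rule 1 (vowel merger): wihemerdakug → wehemerdakug
  rule 2: no change — wehemerdakug
  rule 3 (unconditioned shift): wehemerdakug → wehemertakug
  rule 4 (intervocalic voicing): wehemertakug → wehemertagug
  rule 5 (unconditioned shift): wehemertagug → wehemersagug
  rule 6 (glide loss): wehemersagug → ehemersagug
  ⇒ Ulnikish ehemersagug

ehemersagug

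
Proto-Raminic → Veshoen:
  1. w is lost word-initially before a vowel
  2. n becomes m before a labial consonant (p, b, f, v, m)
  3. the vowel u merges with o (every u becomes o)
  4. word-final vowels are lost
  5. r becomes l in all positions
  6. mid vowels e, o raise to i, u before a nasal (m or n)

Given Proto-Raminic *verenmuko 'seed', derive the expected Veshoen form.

velimmok

Veshoen: start from *verenmuko.
  rule 1: no change — verenmuko
  rule 2 (nasal place assimilation): verenmuko → veremmuko
  rule 3 (vowel merger): veremmuko → veremmoko
  rule 4 (apocope): veremmoko → veremmok
  rule 5 (unconditioned shift): veremmok → velemmok
  rule 6 (pre-nasal raising): velemmok → velimmok
  ⇒ Veshoen velimmok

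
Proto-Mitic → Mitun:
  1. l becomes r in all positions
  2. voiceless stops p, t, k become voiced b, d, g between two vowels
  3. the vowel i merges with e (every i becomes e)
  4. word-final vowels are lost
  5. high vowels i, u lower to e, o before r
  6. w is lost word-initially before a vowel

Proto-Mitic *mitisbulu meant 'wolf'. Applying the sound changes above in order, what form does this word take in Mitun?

Mitun: start from *mitisbulu.
  rule 1 (unconditioned shift): mitisbulu → mitisburu
  rule 2 (intervocalic voicing): mitisburu → midisburu
  rule 3 (vowel merger): midisburu → medesburu
  rule 4 (apocope): medesburu → medesbur
  rule 5 (pre-rhotic lowering): medesbur → medesbor
  rule 6: no change — medesbor
  ⇒ Mitun medesbor

medesbor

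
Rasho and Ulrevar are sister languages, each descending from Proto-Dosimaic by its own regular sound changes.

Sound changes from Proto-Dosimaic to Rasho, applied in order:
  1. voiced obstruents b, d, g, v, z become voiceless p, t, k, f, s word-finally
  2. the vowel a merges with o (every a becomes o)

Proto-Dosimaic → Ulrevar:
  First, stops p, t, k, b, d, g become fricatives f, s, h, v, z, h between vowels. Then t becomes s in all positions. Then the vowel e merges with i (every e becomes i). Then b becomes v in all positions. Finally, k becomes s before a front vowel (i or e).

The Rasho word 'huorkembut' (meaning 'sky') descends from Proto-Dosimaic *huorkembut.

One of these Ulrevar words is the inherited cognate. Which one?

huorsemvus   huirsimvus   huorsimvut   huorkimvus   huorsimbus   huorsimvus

huorsimvus

Ulrevar: start from *huorkembut.
  rule 1: no change — huorkembut
  rule 2 (unconditioned shift): huorkembut → huorkembus
  rule 3 (vowel merger): huorkembus → huorkimbus
  rule 4 (unconditioned shift): huorkimbus → huorkimvus
  rule 5 (palatalisation): huorkimvus → huorsimvus
  ⇒ Ulrevar huorsimvus
The other candidates each miss or misapply at least one Ulrevar change.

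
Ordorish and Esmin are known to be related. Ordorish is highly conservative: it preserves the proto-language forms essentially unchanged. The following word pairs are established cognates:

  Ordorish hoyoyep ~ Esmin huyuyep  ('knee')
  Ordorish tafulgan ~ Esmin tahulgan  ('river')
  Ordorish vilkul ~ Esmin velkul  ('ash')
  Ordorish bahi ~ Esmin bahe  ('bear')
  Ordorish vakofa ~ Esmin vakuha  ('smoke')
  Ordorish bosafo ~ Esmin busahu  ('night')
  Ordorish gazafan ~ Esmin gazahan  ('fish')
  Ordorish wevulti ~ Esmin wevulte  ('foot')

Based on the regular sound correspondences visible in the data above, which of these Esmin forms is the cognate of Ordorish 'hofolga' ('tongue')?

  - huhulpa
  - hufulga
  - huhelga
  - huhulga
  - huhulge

huhulga

vakofa ~ vakuha — Ordorish o corresponds to Esmin u after a consonant, before a labial obstruent.
bosafo ~ busahu — Ordorish f corresponds to Esmin h between vowels (before a back vowel).
hoyoyep ~ huyuyep, bosafo ~ busahu — Ordorish o corresponds to Esmin u after a consonant, before a consonant other than r, m, n, p, b, f, v.
Applying these to Ordorish 'hofolga':
  hofolga → hufolga   (o→u after a consonant, before a labial obstruent)
  hufolga → huholga   (f→h between vowels (before a back vowel))
  huholga → huhulga   (o→u after a consonant, before a consonant other than r, m, n, p, b, f, v)
So the Esmin cognate is 'huhulga'.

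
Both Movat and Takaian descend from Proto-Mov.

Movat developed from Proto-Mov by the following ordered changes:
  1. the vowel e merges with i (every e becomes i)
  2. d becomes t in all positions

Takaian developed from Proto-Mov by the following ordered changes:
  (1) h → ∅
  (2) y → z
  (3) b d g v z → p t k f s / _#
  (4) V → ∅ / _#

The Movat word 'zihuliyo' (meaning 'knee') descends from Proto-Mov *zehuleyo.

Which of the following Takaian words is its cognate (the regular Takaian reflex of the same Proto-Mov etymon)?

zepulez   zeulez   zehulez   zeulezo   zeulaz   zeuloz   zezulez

zeulez

Takaian: start from *zehuleyo.
  rule 1 (h-loss): zehuleyo → zeuleyo
  rule 2 (unconditioned shift): zeuleyo → zeulezo
  rule 3: no change — zeulezo
  rule 4 (apocope): zeulezo → zeulez
  ⇒ Takaian zeulez
Among the options, 'zeulez' alone shows every Takaian change applied in order.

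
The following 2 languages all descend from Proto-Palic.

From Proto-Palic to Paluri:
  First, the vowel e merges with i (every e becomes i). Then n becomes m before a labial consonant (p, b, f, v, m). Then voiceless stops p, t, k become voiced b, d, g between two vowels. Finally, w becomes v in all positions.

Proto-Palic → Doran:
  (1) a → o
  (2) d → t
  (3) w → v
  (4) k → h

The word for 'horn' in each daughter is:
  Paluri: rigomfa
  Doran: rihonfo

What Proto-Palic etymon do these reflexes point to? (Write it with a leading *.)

*rikonfa

Position 7: Paluri has a, Doran has o. Paluri preserves a here (none of its changes turn any other segment into a), so the proto-segment is *a.
Position 3: Paluri has g, Doran has h. Taking the neighbouring segments as reconstructed: Paluri g could go back to *k or *g; Doran h could go back to *k or *h — the one source consistent with every daughter is *k.
Position 5: Paluri has m, Doran has n. Doran preserves n here (none of its changes turn any other segment into n), so the proto-segment is *n.
Continuing position by position gives *rikonfa; check it forward:
Paluri: start from *rikonfa.
  rule 1: no change — rikonfa
  rule 2 (nasal place assimilation): rikonfa → rikomfa
  rule 3 (intervocalic voicing): rikomfa → rigomfa
  rule 4: no change — rigomfa
  ⇒ Paluri rigomfa
Doran: start from *rikonfa.
  rule 1 (vowel merger): rikonfa → rikonfo
  rule 2: no change — rikonfo
  rule 3: no change — rikonfo
  rule 4 (unconditioned shift): rikonfo → rihonfo
  ⇒ Doran rihonfo
*rikonfa is the unique common source.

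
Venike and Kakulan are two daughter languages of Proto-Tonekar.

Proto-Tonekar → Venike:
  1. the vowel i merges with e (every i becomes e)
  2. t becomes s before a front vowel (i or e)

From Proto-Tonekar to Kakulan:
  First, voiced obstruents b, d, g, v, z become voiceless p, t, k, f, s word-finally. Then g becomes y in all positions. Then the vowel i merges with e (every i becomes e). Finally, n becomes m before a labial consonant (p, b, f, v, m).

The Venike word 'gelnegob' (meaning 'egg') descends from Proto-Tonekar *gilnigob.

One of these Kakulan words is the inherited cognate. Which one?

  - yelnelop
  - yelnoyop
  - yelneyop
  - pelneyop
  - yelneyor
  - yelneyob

yelneyop

Kakulan: start from *gilnigob.
  rule 1 (final devoicing): gilnigob → gilnigop
  rule 2 (unconditioned shift): gilnigop → yilniyop
  rule 3 (vowel merger): yilniyop → yelneyop
  rule 4: no change — yelneyop
  ⇒ Kakulan yelneyop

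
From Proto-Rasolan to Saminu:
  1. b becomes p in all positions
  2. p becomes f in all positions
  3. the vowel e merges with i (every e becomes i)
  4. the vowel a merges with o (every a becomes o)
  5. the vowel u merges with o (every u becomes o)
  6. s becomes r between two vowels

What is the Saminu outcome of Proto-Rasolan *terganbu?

Saminu: *terganbu
  terganbu → terganpu   [unconditioned shift]
  terganpu → terganfu   [unconditioned shift]
  terganfu → tirganfu   [vowel merger]
  tirganfu → tirgonfu   [vowel merger]
  tirgonfu → tirgonfo   [vowel merger]
  tirgonfo (rule 6 does not apply)
  giving Saminu tirgonfo.

tirgonfo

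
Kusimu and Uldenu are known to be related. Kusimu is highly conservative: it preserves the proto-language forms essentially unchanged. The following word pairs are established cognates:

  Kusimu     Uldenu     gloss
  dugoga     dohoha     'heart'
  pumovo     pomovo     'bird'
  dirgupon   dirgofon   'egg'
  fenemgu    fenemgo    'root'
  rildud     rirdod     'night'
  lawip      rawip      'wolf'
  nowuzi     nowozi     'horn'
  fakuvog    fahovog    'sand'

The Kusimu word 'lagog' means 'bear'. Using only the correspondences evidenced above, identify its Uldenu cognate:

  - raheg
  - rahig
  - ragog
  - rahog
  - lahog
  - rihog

lawip ~ rawip — Kusimu l corresponds to Uldenu r word-initially before a back vowel.
dugoga ~ dohoha — Kusimu g corresponds to Uldenu h between vowels (before a back vowel).
Applying these to Kusimu 'lagog':
  lagog → ragog   (l→r word-initially before a back vowel)
  ragog → rahog   (g→h between vowels (before a back vowel))
So the Uldenu cognate is 'rahog'.

rahog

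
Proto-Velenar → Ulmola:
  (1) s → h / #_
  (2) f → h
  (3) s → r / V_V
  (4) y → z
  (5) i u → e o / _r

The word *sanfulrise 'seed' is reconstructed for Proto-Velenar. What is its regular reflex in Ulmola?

hanhulrere

Ulmola: *sanfulrise
  sanfulrise → hanfulrise   [debuccalisation]
  hanfulrise → hanhulrise   [unconditioned shift]
  hanhulrise → hanhulrire   [rhotacism]
  hanhulrire (rule 4 does not apply)
  hanhulrire → hanhulrere   [pre-rhotic lowering]
  giving Ulmola hanhulrere.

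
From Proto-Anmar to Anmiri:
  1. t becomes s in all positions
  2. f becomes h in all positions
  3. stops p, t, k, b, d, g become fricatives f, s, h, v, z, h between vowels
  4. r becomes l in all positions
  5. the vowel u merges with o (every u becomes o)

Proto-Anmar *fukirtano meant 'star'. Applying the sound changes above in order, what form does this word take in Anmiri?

hohilsano

Anmiri: *fukirtano
  fukirtano → fukirsano   [unconditioned shift]
  fukirsano → hukirsano   [unconditioned shift]
  hukirsano → huhirsano   [intervocalic lenition]
  huhirsano → huhilsano   [unconditioned shift]
  huhilsano → hohilsano   [vowel merger]
  giving Anmiri hohilsano.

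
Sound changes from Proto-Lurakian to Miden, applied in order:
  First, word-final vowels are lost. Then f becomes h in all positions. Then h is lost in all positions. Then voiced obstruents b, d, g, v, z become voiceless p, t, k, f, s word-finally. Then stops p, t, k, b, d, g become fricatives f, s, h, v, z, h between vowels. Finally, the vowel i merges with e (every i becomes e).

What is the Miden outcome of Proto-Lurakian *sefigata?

seehat

Miden: start from *sefigata.
  rule 1 (apocope): sefigata → sefigat
  rule 2 (unconditioned shift): sefigat → sehigat
  rule 3 (h-loss): sehigat → seigat
  rule 4: no change — seigat
  rule 5 (intervocalic lenition): seigat → seihat
  rule 6 (vowel merger): seihat → seehat
  ⇒ Miden seehat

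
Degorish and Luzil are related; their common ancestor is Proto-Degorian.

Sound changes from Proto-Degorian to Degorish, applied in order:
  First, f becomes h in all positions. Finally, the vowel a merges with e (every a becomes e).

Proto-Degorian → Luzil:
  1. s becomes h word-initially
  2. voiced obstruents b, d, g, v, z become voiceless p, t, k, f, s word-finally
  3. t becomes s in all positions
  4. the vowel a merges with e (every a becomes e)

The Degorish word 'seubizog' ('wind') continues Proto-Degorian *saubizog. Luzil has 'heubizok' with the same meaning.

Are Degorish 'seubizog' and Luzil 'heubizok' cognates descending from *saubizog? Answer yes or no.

Derive the expected Luzil reflex of *saubizog:
Luzil: start from *saubizog.
  rule 1 (debuccalisation): saubizog → haubizog
  rule 2 (final devoicing): haubizog → haubizok
  rule 3: no change — haubizok
  rule 4 (vowel merger): haubizok → heubizok
  ⇒ Luzil heubizok
Luzil 'heubizok' matches the regular reflex exactly, so the pair is cognate.

yes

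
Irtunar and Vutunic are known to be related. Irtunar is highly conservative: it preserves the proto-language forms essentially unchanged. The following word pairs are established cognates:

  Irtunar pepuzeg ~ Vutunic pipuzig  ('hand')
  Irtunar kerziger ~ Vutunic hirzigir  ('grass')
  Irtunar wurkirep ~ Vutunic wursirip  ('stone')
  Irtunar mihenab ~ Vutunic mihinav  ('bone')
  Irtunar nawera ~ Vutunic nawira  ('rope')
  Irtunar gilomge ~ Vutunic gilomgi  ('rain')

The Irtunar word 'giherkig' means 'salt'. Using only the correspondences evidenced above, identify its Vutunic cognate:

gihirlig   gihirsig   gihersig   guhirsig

kerziger ~ hirzigir, nawera ~ nawira — Irtunar e corresponds to Vutunic i after a consonant, before r.
wurkirep ~ wursirip — Irtunar k corresponds to Vutunic s after a consonant, before a front vowel.
Applying these to Irtunar 'giherkig':
  giherkig → gihirkig   (e→i after a consonant, before r)
  gihirkig → gihirsig   (k→s after a consonant, before a front vowel)
So the Vutunic cognate is 'gihirsig'.

gihirsig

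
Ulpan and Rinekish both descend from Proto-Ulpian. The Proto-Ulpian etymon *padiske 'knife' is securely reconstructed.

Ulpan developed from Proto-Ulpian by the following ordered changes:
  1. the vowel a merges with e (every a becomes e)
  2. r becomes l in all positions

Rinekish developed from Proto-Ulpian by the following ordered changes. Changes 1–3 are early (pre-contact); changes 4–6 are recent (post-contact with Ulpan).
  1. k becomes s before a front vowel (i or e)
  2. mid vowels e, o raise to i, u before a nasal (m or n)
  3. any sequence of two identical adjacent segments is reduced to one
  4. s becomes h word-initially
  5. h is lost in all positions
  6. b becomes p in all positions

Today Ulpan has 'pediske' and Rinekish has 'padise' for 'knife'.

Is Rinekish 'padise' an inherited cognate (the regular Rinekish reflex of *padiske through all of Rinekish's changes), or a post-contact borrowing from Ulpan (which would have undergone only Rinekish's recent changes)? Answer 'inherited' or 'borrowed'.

inherited

If inherited, *padiske would pass through all of Rinekish's changes:
Rinekish: start from *padiske.
  rule 1 (palatalisation): padiske → padisse
  rule 2: no change — padisse
  rule 3 (degemination): padisse → padise
  rule 4: no change — padise
  rule 5: no change — padise
  rule 6: no change — padise
  ⇒ Rinekish padise
If borrowed from Ulpan 'pediske' after the early changes, it would undergo only the recent ones:
  rule 4 (debuccalisation): no change (pediske)
  rule 5 (h-loss): no change (pediske)
  rule 6 (unconditioned shift): no change (pediske)
  ⇒ as a loan: pediske
Rinekish 'padise' matches the inherited outcome exactly, so it is an inherited cognate, not a loan.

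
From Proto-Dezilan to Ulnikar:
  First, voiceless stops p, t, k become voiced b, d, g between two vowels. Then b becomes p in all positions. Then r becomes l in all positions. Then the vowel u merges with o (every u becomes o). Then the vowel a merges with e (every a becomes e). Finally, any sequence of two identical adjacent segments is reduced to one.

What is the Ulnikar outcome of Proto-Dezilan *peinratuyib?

peinledoyip

Ulnikar: start from *peinratuyib.
  rule 1 (intervocalic voicing): peinratuyib → peinraduyib
  rule 2 (unconditioned shift): peinraduyib → peinraduyip
  rule 3 (unconditioned shift): peinraduyip → peinladuyip
  rule 4 (vowel merger): peinladuyip → peinladoyip
  rule 5 (vowel merger): peinladoyip → peinledoyip
  rule 6: no change — peinledoyip
  ⇒ Ulnikar peinledoyip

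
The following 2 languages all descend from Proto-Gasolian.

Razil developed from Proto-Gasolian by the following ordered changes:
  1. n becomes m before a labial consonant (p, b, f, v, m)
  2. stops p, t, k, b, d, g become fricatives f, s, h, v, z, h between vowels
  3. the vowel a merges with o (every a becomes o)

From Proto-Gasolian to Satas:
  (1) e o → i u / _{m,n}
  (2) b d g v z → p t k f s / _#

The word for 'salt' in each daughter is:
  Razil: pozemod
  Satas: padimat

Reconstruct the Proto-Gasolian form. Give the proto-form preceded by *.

Position 7: Razil has d, Satas has t. Razil preserves d here (none of its changes turn any other segment into d), so the proto-segment is *d.
Position 2: Razil has o, Satas has a. Satas preserves a here (none of its changes turn any other segment into a), so the proto-segment is *a.
Position 6: Razil has o, Satas has a. Satas preserves a here (none of its changes turn any other segment into a), so the proto-segment is *a.
Verify the candidate proto-form against each daughter:
Razil: *pademad
  pademad (rule 1 does not apply)
  pademad → pazemad   [intervocalic lenition]
  pazemad → pozemod   [vowel merger]
  giving Razil pozemod.
Satas: *pademad > padimad > padimat  (by pre-nasal raising, final devoicing)
No other proto-form is consistent with every reflex, so the reconstruction is *pademad.

*pademad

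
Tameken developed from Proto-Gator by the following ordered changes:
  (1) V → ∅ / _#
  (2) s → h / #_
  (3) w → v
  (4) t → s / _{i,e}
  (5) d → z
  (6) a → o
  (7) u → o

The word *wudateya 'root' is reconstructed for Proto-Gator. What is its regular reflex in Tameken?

vozosey

Tameken: *wudateya
  wudateya → wudatey   [apocope]
  wudatey (rule 2 does not apply)
  wudatey → vudatey   [unconditioned shift]
  vudatey → vudasey   [palatalisation]
  vudasey → vuzasey   [unconditioned shift]
  vuzasey → vuzosey   [vowel merger]
  vuzosey → vozosey   [vowel merger]
  giving Tameken vozosey.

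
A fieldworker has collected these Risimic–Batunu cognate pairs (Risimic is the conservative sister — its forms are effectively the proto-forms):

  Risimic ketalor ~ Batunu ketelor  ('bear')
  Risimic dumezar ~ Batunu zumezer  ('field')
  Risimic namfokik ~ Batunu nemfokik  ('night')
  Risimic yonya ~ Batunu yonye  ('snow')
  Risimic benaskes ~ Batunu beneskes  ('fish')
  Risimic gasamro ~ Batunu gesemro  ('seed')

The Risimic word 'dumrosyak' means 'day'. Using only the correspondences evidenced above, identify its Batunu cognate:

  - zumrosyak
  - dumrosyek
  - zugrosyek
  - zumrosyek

dumezar ~ zumezer — Risimic d corresponds to Batunu z word-initially before a back vowel.
ketalor ~ ketelor, benaskes ~ beneskes — Risimic a corresponds to Batunu e after a consonant, before a consonant other than r, m, n, p, b, f, v.
Applying these to Risimic 'dumrosyak':
  dumrosyak → zumrosyak   (d→z word-initially before a back vowel)
  zumrosyak → zumrosyek   (a→e after a consonant, before a consonant other than r, m, n, p, b, f, v)
So the Batunu cognate is 'zumrosyek'.

zumrosyek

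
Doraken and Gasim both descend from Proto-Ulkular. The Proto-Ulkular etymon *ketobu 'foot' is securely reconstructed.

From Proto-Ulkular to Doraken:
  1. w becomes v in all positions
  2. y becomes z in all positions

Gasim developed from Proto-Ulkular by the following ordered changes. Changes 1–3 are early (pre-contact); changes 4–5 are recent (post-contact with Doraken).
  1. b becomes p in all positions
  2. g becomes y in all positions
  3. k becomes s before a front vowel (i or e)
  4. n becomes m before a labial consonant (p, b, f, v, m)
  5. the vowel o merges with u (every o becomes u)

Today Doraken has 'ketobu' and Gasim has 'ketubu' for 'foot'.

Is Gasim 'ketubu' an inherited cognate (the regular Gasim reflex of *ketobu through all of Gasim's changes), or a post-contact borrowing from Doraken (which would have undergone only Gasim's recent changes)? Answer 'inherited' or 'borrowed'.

If inherited, *ketobu would pass through all of Gasim's changes:
Gasim: start from *ketobu.
  rule 1 (unconditioned shift): ketobu → ketopu
  rule 2: no change — ketopu
  rule 3 (palatalisation): ketopu → setopu
  rule 4: no change — setopu
  rule 5 (vowel merger): setopu → setupu
  ⇒ Gasim setupu
If borrowed from Doraken 'ketobu' after the early changes, it would undergo only the recent ones:
  rule 4 (nasal place assimilation): no change (ketobu)
  rule 5 (vowel merger): ketobu → ketubu
  ⇒ as a loan: ketubu
Gasim 'ketubu' matches the loan outcome 'ketubu', not the inherited 'setupu' — it skipped the early Gasim changes, so it was borrowed from Doraken.

borrowed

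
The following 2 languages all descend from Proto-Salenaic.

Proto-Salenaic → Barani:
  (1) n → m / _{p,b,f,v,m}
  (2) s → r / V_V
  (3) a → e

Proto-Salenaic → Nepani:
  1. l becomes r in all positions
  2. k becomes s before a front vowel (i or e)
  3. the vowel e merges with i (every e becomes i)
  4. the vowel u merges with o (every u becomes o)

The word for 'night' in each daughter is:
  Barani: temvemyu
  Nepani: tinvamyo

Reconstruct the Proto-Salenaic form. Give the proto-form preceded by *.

*tenvamyu

Position 8: Barani has u, Nepani has o. Barani preserves u here (none of its changes turn any other segment into u), so the proto-segment is *u.
Position 2: Barani has e, Nepani has i. Taking the neighbouring segments as reconstructed: Barani e could go back to *a or *e; Nepani i could go back to *e or *i — the one source consistent with every daughter is *e.
This points to *tenvamyu. Verify forward in each daughter:
Barani: *tenvamyu > temvamyu > temvemyu  (by nasal place assimilation, vowel merger)
Nepani: *tenvamyu
  tenvamyu (rule 1 does not apply)
  tenvamyu (rule 2 does not apply)
  tenvamyu → tinvamyu   [vowel merger]
  tinvamyu → tinvamyo   [vowel merger]
  giving Nepani tinvamyo.
*tenvamyu is the unique common source.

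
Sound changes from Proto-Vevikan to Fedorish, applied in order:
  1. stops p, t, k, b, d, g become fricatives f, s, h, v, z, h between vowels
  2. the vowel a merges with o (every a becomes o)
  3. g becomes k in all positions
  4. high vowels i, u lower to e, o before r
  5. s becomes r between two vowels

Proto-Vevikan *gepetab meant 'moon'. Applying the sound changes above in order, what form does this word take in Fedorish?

Fedorish: *gepetab > gefesab > gefesob > kefesob > keferob  (by intervocalic lenition, vowel merger, unconditioned shift, rhotacism)

keferob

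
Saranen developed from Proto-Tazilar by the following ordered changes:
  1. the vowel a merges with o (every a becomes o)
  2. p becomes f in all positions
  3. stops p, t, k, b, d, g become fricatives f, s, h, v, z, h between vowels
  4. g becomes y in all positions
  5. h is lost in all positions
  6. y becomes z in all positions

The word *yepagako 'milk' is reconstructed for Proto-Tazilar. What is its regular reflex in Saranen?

Saranen: *yepagako > yepogoko > yefogoko > yefohoho > yefooo > zefooo  (by vowel merger, unconditioned shift, intervocalic lenition, h-loss, unconditioned shift)

zefooo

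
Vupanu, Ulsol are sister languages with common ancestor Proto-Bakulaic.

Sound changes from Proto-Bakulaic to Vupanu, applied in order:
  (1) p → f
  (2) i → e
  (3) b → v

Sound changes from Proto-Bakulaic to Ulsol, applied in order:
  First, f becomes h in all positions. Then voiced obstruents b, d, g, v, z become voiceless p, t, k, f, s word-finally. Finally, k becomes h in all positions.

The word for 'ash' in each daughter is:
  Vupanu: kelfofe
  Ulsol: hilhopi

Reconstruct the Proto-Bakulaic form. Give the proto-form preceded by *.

*kilfopi

Position 6: Vupanu has f, Ulsol has p. Taking the neighbouring segments as reconstructed: Vupanu f could go back to *p or *f; Ulsol p can only go back to *p — the one source consistent with every daughter is *p.
Position 4: Vupanu has f, Ulsol has h. Taking the neighbouring segments as reconstructed: Vupanu f could go back to *p or *f; Ulsol h could go back to *k or *f or *h — the one source consistent with every daughter is *f.
This points to *kilfopi. Verify forward in each daughter:
Vupanu: start from *kilfopi.
  rule 1 (unconditioned shift): kilfopi → kilfofi
  rule 2 (vowel merger): kilfofi → kelfofe
  rule 3: no change — kelfofe
  ⇒ Vupanu kelfofe
Ulsol: *kilfopi
  kilfopi → kilhopi   [unconditioned shift]
  kilhopi (rule 2 does not apply)
  kilhopi → hilhopi   [unconditioned shift]
  giving Ulsol hilhopi.
No other proto-form is consistent with every reflex, so the reconstruction is *kilfopi.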